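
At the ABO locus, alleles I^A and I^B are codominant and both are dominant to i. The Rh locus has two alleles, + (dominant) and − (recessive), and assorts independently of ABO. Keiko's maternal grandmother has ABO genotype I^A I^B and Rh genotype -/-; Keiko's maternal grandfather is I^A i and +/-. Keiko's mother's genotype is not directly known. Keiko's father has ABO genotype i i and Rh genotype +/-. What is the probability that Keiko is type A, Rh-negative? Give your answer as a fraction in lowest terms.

Keiko's mother's ABO genotype from I^A I^B × I^A i: 1/4 I^A I^A, 1/4 I^A I^B, 1/4 I^A i, 1/4 I^B i.
Crossing each possibility with the father i i and summing P(type A): 1/4·1 + 1/4·1/2 + 1/4·1/2 + 1/4·0 = 1/2.
Similarly for Rh via the mother's Rh distribution: P(Rh-) = 3/8.
Independent loci: 1/2 × 3/8 = 3/16.

3/16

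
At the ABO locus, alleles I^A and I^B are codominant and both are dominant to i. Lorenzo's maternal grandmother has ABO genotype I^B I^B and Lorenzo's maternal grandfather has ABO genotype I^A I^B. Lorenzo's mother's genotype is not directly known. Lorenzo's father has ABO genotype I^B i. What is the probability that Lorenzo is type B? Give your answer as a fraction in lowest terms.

Lorenzo's mother's ABO genotype from I^B I^B × I^A I^B: 1/2 I^A I^B, 1/2 I^B I^B.
Crossing each possibility with the father I^B i and summing P(type B): 1/2·1/2 + 1/2·1 = 3/4.

3/4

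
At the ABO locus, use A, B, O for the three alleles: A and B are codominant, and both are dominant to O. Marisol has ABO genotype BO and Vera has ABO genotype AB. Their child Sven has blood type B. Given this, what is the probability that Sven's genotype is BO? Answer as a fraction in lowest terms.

Cross BO × AB → 1/4 AB, 1/4 AO, 1/4 BB, 1/4 BO.
Type-B genotypes among offspring: BB (1/4), BO (1/4); total 1/2.
P(BO | type B) = (1/4) / (1/2) = 1/2.

1/2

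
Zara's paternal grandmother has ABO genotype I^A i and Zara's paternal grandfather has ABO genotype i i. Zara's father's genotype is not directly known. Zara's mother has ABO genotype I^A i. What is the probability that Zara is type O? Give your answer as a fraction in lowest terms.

3/8

Zara's father's ABO genotype from I^A i × i i: 1/2 I^A i, 1/2 i i.
Crossing each possibility with the mother I^A i and summing P(type O): 1/2·1/4 + 1/2·1/2 = 3/8.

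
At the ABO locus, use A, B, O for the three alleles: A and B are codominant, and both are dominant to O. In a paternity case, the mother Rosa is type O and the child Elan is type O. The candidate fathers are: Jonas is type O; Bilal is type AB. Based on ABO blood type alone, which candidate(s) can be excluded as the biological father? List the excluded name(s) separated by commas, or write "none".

A candidate is excluded only if no genotype consistent with his phenotype could produce a type O child with a type O mother.
Bilal (type AB): no genotype consistent with that phenotype can produce a type-O child with a type-O mother.

Bilal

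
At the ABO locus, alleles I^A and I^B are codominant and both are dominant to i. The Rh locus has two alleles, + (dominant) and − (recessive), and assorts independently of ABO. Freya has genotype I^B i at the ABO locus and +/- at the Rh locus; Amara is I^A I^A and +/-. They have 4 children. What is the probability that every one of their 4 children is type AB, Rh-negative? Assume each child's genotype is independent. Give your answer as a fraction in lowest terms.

ABO cross I^B i × I^A I^A → 1/2 A, 1/2 AB.
Rh cross +/- × +/- → 3/4 Rh+, 1/4 Rh-; so P(type AB, Rh-negative) = 1/2 × 1/4 = 1/8 per child.
All 4 independent: (1/8)^4 = 1/4096.

1/4096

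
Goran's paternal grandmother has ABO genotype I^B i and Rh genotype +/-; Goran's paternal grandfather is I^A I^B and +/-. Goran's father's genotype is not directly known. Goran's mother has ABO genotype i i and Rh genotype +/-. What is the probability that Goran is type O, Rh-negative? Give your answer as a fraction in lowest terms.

1/16

Goran's father's ABO genotype from I^B i × I^A I^B: 1/4 I^A I^B, 1/4 I^A i, 1/4 I^B I^B, 1/4 I^B i.
Crossing each possibility with the mother i i and summing P(type O): 1/4·0 + 1/4·1/2 + 1/4·0 + 1/4·1/2 = 1/4.
Similarly for Rh via the father's Rh distribution: P(Rh-) = 1/4.
Independent loci: 1/4 × 1/4 = 1/16.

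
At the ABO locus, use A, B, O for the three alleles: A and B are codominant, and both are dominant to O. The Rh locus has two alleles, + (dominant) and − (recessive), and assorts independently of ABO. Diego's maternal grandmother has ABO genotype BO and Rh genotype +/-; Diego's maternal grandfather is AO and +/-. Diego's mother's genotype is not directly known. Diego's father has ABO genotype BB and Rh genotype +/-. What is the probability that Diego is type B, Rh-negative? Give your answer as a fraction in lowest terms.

Diego's mother's ABO genotype from BO × AO: 1/4 AB, 1/4 AO, 1/4 BO, 1/4 OO.
Crossing each possibility with the father BB and summing P(type B): 1/4·1/2 + 1/4·1/2 + 1/4·1 + 1/4·1 = 3/4.
Similarly for Rh via the mother's Rh distribution: P(Rh-) = 1/4.
Independent loci: 3/4 × 1/4 = 3/16.

3/16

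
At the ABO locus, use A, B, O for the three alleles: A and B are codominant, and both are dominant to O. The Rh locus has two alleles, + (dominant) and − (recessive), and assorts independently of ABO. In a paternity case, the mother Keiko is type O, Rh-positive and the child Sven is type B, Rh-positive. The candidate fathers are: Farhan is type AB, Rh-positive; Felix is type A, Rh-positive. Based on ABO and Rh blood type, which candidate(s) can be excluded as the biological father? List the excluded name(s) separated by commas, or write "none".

Felix

A candidate is excluded only if no genotype consistent with his phenotype could produce a type B, Rh-positive child with a type O, Rh-positive mother.
Felix (type A, Rh+): no genotype consistent with that phenotype can produce a type-B Rh+ child with a type-O mother.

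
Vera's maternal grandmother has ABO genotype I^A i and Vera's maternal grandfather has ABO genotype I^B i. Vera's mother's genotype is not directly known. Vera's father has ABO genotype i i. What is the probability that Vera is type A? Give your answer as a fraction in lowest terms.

1/4

Vera's mother's ABO genotype from I^A i × I^B i: 1/4 I^A I^B, 1/4 I^A i, 1/4 I^B i, 1/4 i i.
Crossing each possibility with the father i i and summing P(type A): 1/4·1/2 + 1/4·1/2 + 1/4·0 + 1/4·0 = 1/4.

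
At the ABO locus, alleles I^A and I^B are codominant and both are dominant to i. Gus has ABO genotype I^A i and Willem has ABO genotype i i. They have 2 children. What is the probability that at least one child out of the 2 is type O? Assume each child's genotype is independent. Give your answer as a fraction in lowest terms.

3/4

ABO cross I^A i × i i → 1/2 O, 1/2 A.
So P(type O) = 1/2 per child.
P(none) = (1/2)^2 = 1/4; P(at least one) = 1 − 1/4 = 3/4.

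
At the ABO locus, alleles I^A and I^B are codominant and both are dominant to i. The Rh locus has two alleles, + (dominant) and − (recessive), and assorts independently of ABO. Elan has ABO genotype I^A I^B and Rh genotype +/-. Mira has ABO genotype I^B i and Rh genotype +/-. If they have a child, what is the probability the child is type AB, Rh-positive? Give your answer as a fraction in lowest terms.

3/16

ABO cross I^A I^B × I^B i → offspring phenotypes: 1/4 A, 1/2 B, 1/4 AB.
Rh cross +/- × +/- → 3/4 Rh+, 1/4 Rh-.
Independent loci: P(type AB, Rh-positive) = 1/4 × 3/4 = 3/16.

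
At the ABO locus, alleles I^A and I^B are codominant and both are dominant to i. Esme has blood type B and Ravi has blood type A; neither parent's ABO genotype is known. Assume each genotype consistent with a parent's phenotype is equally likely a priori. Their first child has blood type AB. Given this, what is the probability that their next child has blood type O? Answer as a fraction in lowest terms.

Possible genotypes: Esme ∈ {I^B I^B, I^B i}; Ravi ∈ {I^A I^A, I^A i}.
Weight each parental genotype pair by prior × P(type-AB child):
  I^B I^B × I^A I^A: posterior weight 4/9; P(next child type O) = 0.
  I^B I^B × I^A i: posterior weight 2/9; P(next child type O) = 0.
  I^B i × I^A I^A: posterior weight 2/9; P(next child type O) = 0.
  I^B i × I^A i: posterior weight 1/9; P(next child type O) = 1/4.
Weighted sum = 1/36.

1/36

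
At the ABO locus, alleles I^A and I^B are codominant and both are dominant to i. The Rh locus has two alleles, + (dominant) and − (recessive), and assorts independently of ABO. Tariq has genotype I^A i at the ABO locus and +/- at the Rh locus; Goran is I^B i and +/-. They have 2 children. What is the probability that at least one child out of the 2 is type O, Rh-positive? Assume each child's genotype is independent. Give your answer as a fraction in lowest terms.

ABO cross I^A i × I^B i → 1/4 O, 1/4 A, 1/4 B, 1/4 AB.
Rh cross +/- × +/- → 3/4 Rh+, 1/4 Rh-; so P(type O, Rh-positive) = 1/4 × 3/4 = 3/16 per child.
P(none) = (13/16)^2 = 169/256; P(at least one) = 1 − 169/256 = 87/256.

87/256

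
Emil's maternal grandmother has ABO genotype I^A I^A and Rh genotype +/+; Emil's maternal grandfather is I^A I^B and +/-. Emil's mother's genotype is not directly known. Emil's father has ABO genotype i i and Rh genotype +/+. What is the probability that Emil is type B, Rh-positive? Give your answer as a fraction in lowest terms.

1/4

Emil's mother's ABO genotype from I^A I^A × I^A I^B: 1/2 I^A I^A, 1/2 I^A I^B.
Crossing each possibility with the father i i and summing P(type B): 1/2·0 + 1/2·1/2 = 1/4.
Similarly for Rh via the mother's Rh distribution: P(Rh+) = 1.
Independent loci: 1/4 × 1 = 1/4.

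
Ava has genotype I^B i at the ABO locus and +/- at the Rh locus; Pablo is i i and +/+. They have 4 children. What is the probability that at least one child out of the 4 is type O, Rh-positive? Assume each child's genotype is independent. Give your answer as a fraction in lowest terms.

15/16

ABO cross I^B i × i i → 1/2 O, 1/2 B.
Rh cross +/- × +/+ → 1 Rh+; so P(type O, Rh-positive) = 1/2 × 1 = 1/2 per child.
P(none) = (1/2)^4 = 1/16; P(at least one) = 1 − 1/16 = 15/16.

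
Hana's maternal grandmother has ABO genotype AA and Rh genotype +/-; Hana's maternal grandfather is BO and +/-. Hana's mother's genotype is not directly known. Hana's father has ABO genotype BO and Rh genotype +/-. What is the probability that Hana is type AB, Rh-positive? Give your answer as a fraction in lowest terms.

Hana's mother's ABO genotype from AA × BO: 1/2 AB, 1/2 AO.
Crossing each possibility with the father BO and summing P(type AB): 1/2·1/4 + 1/2·1/4 = 1/4.
Similarly for Rh via the mother's Rh distribution: P(Rh+) = 3/4.
Independent loci: 1/4 × 3/4 = 3/16.

3/16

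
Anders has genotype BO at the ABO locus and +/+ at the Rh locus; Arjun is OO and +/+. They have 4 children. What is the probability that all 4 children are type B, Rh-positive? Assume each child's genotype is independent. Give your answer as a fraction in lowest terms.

1/16

ABO cross BO × OO → 1/2 O, 1/2 B.
Rh cross +/+ × +/+ → 1 Rh+; so P(type B, Rh-positive) = 1/2 × 1 = 1/2 per child.
All 4 independent: (1/2)^4 = 1/16.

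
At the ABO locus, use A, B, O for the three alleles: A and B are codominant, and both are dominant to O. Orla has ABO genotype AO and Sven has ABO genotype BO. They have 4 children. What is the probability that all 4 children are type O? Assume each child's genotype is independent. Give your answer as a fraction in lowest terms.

1/256

ABO cross AO × BO → 1/4 O, 1/4 A, 1/4 B, 1/4 AB.
So P(type O) = 1/4 per child.
All 4 independent: (1/4)^4 = 1/256.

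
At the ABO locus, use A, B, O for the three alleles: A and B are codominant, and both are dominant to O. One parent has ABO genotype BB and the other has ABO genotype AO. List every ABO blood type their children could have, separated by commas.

B, AB

Gametes from BB × AO give offspring ABO genotypes AB, BO, i.e. phenotypes B, AB.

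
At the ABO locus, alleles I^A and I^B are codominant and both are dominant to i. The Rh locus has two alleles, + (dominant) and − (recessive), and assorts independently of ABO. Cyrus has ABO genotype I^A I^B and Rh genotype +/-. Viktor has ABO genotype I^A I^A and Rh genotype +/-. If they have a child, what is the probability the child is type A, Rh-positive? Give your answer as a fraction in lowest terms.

3/8

ABO cross I^A I^B × I^A I^A → offspring phenotypes: 1/2 A, 1/2 AB.
Rh cross +/- × +/- → 3/4 Rh+, 1/4 Rh-.
Independent loci: P(type A, Rh-positive) = 1/2 × 3/4 = 3/8.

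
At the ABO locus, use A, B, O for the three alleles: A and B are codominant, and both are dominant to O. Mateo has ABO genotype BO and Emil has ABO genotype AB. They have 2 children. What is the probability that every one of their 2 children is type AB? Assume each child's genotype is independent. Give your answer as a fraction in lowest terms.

1/16

ABO cross BO × AB → 1/4 A, 1/2 B, 1/4 AB.
So P(type AB) = 1/4 per child.
All 2 independent: (1/4)^2 = 1/16.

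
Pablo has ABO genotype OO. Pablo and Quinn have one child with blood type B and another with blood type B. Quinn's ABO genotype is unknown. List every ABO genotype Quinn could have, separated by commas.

For each candidate genotype of Quinn, check whether crossing it with OO can produce every observed child phenotype.
  AA → possible child types {A} ✗
  AB → possible child types {A, B} ✓
  AO → possible child types {O, A} ✗
  BB → possible child types {B} ✓
  BO → possible child types {O, B} ✓
  OO → possible child types {O} ✗

AB, BB, BO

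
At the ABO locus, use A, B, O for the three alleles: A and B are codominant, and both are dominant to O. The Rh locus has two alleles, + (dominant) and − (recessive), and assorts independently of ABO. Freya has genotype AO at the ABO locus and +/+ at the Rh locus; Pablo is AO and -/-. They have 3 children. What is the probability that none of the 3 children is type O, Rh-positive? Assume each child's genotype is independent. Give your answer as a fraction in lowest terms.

ABO cross AO × AO → 1/4 O, 3/4 A.
Rh cross +/+ × -/- → 1 Rh+; so P(type O, Rh-positive) = 1/4 × 1 = 1/4 per child.
P(not type O, Rh-positive) = 3/4 for one child; (3/4)^3 = 27/64.

27/64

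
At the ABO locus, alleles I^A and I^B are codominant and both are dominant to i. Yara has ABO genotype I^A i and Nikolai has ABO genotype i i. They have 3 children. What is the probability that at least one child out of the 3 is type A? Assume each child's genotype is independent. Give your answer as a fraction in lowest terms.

ABO cross I^A i × i i → 1/2 O, 1/2 A.
So P(type A) = 1/2 per child.
P(none) = (1/2)^3 = 1/8; P(at least one) = 1 − 1/8 = 7/8.

7/8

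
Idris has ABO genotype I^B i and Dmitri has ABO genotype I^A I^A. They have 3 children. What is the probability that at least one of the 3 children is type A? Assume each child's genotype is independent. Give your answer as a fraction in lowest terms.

ABO cross I^B i × I^A I^A → 1/2 A, 1/2 AB.
So P(type A) = 1/2 per child.
P(none) = (1/2)^3 = 1/8; P(at least one) = 1 − 1/8 = 7/8.

7/8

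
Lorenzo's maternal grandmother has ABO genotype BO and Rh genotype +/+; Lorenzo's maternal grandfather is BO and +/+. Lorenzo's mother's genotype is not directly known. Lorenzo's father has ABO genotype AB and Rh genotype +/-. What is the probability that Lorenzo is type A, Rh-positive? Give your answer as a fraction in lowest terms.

1/4

Lorenzo's mother's ABO genotype from BO × BO: 1/4 BB, 1/2 BO, 1/4 OO.
Crossing each possibility with the father AB and summing P(type A): 1/4·0 + 1/2·1/4 + 1/4·1/2 = 1/4.
Similarly for Rh via the mother's Rh distribution: P(Rh+) = 1.
Independent loci: 1/4 × 1 = 1/4.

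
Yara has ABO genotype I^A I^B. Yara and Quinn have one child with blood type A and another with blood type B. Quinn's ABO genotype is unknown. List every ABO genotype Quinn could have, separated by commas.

I^A I^B, I^A i, I^B i, i i

For each candidate genotype of Quinn, check whether crossing it with I^A I^B can produce every observed child phenotype.
  I^A I^A → possible child types {A, AB} ✗
  I^A I^B → possible child types {A, B, AB} ✓
  I^A i → possible child types {A, B, AB} ✓
  I^B I^B → possible child types {B, AB} ✗
  I^B i → possible child types {A, B, AB} ✓
  i i → possible child types {A, B} ✓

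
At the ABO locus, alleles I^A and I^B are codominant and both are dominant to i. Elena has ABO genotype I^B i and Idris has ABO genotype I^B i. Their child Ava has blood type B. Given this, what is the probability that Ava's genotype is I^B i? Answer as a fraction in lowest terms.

Cross I^B i × I^B i → 1/4 I^B I^B, 1/2 I^B i, 1/4 i i.
Type-B genotypes among offspring: I^B I^B (1/4), I^B i (1/2); total 3/4.
P(I^B i | type B) = (1/2) / (3/4) = 2/3.

2/3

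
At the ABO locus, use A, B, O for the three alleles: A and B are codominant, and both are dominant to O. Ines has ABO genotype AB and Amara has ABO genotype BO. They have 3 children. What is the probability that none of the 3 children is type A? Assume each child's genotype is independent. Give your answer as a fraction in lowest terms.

27/64

ABO cross AB × BO → 1/4 A, 1/2 B, 1/4 AB.
So P(type A) = 1/4 per child.
P(not type A) = 3/4 for one child; (3/4)^3 = 27/64.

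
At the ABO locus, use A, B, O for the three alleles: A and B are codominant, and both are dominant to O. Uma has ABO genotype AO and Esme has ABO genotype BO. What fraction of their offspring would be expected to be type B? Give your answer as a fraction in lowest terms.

ABO cross AO × BO → offspring phenotypes: 1/4 O, 1/4 A, 1/4 B, 1/4 AB.
So P(type B) = 1/4.

1/4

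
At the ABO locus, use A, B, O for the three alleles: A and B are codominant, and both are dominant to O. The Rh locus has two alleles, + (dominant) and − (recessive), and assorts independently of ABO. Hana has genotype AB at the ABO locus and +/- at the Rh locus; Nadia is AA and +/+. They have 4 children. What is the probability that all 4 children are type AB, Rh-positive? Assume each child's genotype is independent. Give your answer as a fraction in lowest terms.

ABO cross AB × AA → 1/2 A, 1/2 AB.
Rh cross +/- × +/+ → 1 Rh+; so P(type AB, Rh-positive) = 1/2 × 1 = 1/2 per child.
All 4 independent: (1/2)^4 = 1/16.

1/16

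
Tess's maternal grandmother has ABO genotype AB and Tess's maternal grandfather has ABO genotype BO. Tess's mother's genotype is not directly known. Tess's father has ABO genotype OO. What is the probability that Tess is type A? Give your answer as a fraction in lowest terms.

1/4

Tess's mother's ABO genotype from AB × BO: 1/4 AB, 1/4 AO, 1/4 BB, 1/4 BO.
Crossing each possibility with the father OO and summing P(type A): 1/4·1/2 + 1/4·1/2 + 1/4·0 + 1/4·0 = 1/4.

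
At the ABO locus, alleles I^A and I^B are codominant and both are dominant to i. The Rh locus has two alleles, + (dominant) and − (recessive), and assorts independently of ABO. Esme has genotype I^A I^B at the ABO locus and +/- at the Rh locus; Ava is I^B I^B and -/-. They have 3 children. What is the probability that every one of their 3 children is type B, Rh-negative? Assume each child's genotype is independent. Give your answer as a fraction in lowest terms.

ABO cross I^A I^B × I^B I^B → 1/2 B, 1/2 AB.
Rh cross +/- × -/- → 1/2 Rh+, 1/2 Rh-; so P(type B, Rh-negative) = 1/2 × 1/2 = 1/4 per child.
All 3 independent: (1/4)^3 = 1/64.

1/64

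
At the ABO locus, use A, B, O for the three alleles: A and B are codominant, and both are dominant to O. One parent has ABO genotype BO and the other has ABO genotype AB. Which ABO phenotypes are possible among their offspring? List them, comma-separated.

Gametes from BO × AB give offspring ABO genotypes AB, AO, BB, BO, i.e. phenotypes A, B, AB.

A, B, AB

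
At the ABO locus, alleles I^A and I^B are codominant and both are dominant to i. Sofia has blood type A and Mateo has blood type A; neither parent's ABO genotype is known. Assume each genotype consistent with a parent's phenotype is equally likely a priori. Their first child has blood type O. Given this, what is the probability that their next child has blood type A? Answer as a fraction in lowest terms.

Possible genotypes: Sofia ∈ {I^A I^A, I^A i}; Mateo ∈ {I^A I^A, I^A i}.
Weight each parental genotype pair by prior × P(type-O child):
  I^A i × I^A i: posterior weight 1; P(next child type A) = 3/4.
Weighted sum = 3/4.

3/4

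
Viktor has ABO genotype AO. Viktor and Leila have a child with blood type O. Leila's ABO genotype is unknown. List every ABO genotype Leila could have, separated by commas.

AO, BO, OO

For each candidate genotype of Leila, check whether crossing it with AO can produce every observed child phenotype.
  AA → possible child types {A} ✗
  AB → possible child types {A, B, AB} ✗
  AO → possible child types {O, A} ✓
  BB → possible child types {B, AB} ✗
  BO → possible child types {O, A, B, AB} ✓
  OO → possible child types {O, A} ✓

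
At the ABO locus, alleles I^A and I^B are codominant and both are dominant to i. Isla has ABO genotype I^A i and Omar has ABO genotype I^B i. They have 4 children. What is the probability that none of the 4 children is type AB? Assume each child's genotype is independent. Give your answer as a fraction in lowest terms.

ABO cross I^A i × I^B i → 1/4 O, 1/4 A, 1/4 B, 1/4 AB.
So P(type AB) = 1/4 per child.
P(not type AB) = 3/4 for one child; (3/4)^4 = 81/256.

81/256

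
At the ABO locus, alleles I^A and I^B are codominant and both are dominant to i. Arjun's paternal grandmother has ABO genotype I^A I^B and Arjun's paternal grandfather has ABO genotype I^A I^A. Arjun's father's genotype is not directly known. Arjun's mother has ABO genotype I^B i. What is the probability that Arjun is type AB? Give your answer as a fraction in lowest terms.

3/8

Arjun's father's ABO genotype from I^A I^B × I^A I^A: 1/2 I^A I^A, 1/2 I^A I^B.
Crossing each possibility with the mother I^B i and summing P(type AB): 1/2·1/2 + 1/2·1/4 = 3/8.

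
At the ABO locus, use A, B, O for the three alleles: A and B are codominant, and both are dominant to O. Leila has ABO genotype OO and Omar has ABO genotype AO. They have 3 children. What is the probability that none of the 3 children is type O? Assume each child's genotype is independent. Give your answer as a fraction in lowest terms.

ABO cross OO × AO → 1/2 O, 1/2 A.
So P(type O) = 1/2 per child.
P(not type O) = 1/2 for one child; (1/2)^3 = 1/8.

1/8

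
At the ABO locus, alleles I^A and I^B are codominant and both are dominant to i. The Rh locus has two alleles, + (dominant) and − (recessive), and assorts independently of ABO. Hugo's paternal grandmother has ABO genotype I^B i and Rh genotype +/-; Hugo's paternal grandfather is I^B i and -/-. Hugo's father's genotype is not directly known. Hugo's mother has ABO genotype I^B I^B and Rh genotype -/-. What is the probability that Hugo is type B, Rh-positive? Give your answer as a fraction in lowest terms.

Hugo's father's ABO genotype from I^B i × I^B i: 1/4 I^B I^B, 1/2 I^B i, 1/4 i i.
Crossing each possibility with the mother I^B I^B and summing P(type B): 1/4·1 + 1/2·1 + 1/4·1 = 1.
Similarly for Rh via the father's Rh distribution: P(Rh+) = 1/4.
Independent loci: 1 × 1/4 = 1/4.

1/4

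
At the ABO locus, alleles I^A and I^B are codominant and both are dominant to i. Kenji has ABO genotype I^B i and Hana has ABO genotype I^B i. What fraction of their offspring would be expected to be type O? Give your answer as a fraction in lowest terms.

ABO cross I^B i × I^B i → offspring phenotypes: 1/4 O, 3/4 B.
So P(type O) = 1/4.

1/4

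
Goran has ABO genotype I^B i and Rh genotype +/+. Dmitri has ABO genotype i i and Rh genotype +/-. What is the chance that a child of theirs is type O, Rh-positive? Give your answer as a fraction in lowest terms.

ABO cross I^B i × i i → offspring phenotypes: 1/2 O, 1/2 B.
Rh cross +/+ × +/- → 1 Rh+.
Independent loci: P(type O, Rh-positive) = 1/2 × 1 = 1/2.

1/2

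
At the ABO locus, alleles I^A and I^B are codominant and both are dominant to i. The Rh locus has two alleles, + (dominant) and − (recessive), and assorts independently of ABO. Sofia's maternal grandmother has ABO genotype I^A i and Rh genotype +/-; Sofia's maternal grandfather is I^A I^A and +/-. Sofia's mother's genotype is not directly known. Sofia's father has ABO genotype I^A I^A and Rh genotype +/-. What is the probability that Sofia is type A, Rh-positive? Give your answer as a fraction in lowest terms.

3/4

Sofia's mother's ABO genotype from I^A i × I^A I^A: 1/2 I^A I^A, 1/2 I^A i.
Crossing each possibility with the father I^A I^A and summing P(type A): 1/2·1 + 1/2·1 = 1.
Similarly for Rh via the mother's Rh distribution: P(Rh+) = 3/4.
Independent loci: 1 × 3/4 = 3/4.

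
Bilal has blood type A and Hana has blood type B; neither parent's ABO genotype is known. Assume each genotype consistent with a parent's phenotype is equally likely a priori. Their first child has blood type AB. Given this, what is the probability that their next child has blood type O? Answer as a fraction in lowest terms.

1/36

Possible genotypes: Bilal ∈ {I^A I^A, I^A i}; Hana ∈ {I^B I^B, I^B i}.
Weight each parental genotype pair by prior × P(type-AB child):
  I^A I^A × I^B I^B: posterior weight 4/9; P(next child type O) = 0.
  I^A I^A × I^B i: posterior weight 2/9; P(next child type O) = 0.
  I^A i × I^B I^B: posterior weight 2/9; P(next child type O) = 0.
  I^A i × I^B i: posterior weight 1/9; P(next child type O) = 1/4.
Weighted sum = 1/36.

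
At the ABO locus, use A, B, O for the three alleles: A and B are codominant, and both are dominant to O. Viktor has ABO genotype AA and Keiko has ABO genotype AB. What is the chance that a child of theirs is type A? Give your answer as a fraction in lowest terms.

ABO cross AA × AB → offspring phenotypes: 1/2 A, 1/2 AB.
So P(type A) = 1/2.

1/2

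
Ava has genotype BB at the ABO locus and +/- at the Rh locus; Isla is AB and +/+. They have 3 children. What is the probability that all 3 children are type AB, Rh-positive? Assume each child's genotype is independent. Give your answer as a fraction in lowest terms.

1/8

ABO cross BB × AB → 1/2 B, 1/2 AB.
Rh cross +/- × +/+ → 1 Rh+; so P(type AB, Rh-positive) = 1/2 × 1 = 1/2 per child.
All 3 independent: (1/2)^3 = 1/8.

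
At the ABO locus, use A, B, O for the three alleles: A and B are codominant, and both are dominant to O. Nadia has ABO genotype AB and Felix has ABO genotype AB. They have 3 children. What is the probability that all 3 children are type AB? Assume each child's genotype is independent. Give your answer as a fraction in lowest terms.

ABO cross AB × AB → 1/4 A, 1/4 B, 1/2 AB.
So P(type AB) = 1/2 per child.
All 3 independent: (1/2)^3 = 1/8.

1/8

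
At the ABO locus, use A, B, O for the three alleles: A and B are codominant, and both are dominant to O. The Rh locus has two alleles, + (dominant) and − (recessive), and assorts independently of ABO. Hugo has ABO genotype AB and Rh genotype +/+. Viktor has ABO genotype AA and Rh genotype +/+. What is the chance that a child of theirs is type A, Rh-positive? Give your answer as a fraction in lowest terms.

1/2

ABO cross AB × AA → offspring phenotypes: 1/2 A, 1/2 AB.
Rh cross +/+ × +/+ → 1 Rh+.
Independent loci: P(type A, Rh-positive) = 1/2 × 1 = 1/2.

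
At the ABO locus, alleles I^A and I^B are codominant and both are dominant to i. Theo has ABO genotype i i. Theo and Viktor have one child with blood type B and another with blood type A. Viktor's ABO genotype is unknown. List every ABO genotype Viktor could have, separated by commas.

For each candidate genotype of Viktor, check whether crossing it with i i can produce every observed child phenotype.
  I^A I^A → possible child types {A} ✗
  I^A I^B → possible child types {A, B} ✓
  I^A i → possible child types {O, A} ✗
  I^B I^B → possible child types {B} ✗
  I^B i → possible child types {O, B} ✗
  i i → possible child types {O} ✗

I^A I^B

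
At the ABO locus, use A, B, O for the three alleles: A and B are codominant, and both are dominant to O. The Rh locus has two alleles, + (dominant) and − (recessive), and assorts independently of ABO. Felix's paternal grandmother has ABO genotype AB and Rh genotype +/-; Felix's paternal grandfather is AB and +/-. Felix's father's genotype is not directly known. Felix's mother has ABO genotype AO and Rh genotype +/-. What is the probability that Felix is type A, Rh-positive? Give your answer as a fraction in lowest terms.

Felix's father's ABO genotype from AB × AB: 1/4 AA, 1/2 AB, 1/4 BB.
Crossing each possibility with the mother AO and summing P(type A): 1/4·1 + 1/2·1/2 + 1/4·0 = 1/2.
Similarly for Rh via the father's Rh distribution: P(Rh+) = 3/4.
Independent loci: 1/2 × 3/4 = 3/8.

3/8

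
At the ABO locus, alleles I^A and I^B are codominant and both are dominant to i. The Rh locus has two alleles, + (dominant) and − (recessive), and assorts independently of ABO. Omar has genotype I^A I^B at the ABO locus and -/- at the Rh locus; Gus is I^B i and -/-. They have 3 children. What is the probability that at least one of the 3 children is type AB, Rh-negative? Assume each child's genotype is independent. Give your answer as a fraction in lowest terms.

37/64

ABO cross I^A I^B × I^B i → 1/4 A, 1/2 B, 1/4 AB.
Rh cross -/- × -/- → 1 Rh-; so P(type AB, Rh-negative) = 1/4 × 1 = 1/4 per child.
P(none) = (3/4)^3 = 27/64; P(at least one) = 1 − 27/64 = 37/64.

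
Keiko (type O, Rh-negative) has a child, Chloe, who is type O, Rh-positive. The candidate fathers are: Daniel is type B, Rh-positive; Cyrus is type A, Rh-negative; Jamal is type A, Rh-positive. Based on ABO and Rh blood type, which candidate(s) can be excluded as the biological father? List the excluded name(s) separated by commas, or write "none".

Cyrus

A candidate is excluded only if no genotype consistent with his phenotype could produce a type O, Rh-positive child with a type O, Rh-negative mother.
Cyrus (type A, Rh-): no genotype consistent with that phenotype can produce a type-O Rh+ child with a type-O mother.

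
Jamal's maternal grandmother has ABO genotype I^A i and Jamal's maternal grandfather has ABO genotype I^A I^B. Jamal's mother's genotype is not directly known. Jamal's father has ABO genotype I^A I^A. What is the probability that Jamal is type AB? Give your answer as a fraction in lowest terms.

1/4

Jamal's mother's ABO genotype from I^A i × I^A I^B: 1/4 I^A I^A, 1/4 I^A I^B, 1/4 I^A i, 1/4 I^B i.
Crossing each possibility with the father I^A I^A and summing P(type AB): 1/4·0 + 1/4·1/2 + 1/4·0 + 1/4·1/2 = 1/4.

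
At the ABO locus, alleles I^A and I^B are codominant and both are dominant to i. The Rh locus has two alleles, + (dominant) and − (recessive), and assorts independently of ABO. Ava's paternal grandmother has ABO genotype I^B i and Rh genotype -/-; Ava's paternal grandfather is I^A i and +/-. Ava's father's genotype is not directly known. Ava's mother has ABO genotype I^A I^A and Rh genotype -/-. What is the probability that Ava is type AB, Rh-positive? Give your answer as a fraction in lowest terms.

1/16

Ava's father's ABO genotype from I^B i × I^A i: 1/4 I^A I^B, 1/4 I^A i, 1/4 I^B i, 1/4 i i.
Crossing each possibility with the mother I^A I^A and summing P(type AB): 1/4·1/2 + 1/4·0 + 1/4·1/2 + 1/4·0 = 1/4.
Similarly for Rh via the father's Rh distribution: P(Rh+) = 1/4.
Independent loci: 1/4 × 1/4 = 1/16.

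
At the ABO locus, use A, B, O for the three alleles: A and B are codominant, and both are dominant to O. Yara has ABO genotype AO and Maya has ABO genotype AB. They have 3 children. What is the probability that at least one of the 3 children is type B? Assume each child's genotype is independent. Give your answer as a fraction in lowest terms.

37/64

ABO cross AO × AB → 1/2 A, 1/4 B, 1/4 AB.
So P(type B) = 1/4 per child.
P(none) = (3/4)^3 = 27/64; P(at least one) = 1 − 27/64 = 37/64.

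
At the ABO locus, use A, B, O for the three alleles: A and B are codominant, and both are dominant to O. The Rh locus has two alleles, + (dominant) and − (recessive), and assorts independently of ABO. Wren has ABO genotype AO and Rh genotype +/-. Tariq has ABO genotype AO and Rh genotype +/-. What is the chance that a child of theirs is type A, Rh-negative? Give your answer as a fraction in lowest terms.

ABO cross AO × AO → offspring phenotypes: 1/4 O, 3/4 A.
Rh cross +/- × +/- → 3/4 Rh+, 1/4 Rh-.
Independent loci: P(type A, Rh-negative) = 3/4 × 1/4 = 3/16.

3/16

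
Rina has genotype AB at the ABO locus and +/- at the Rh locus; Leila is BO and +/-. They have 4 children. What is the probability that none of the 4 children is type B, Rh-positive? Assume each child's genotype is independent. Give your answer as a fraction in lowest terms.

ABO cross AB × BO → 1/4 A, 1/2 B, 1/4 AB.
Rh cross +/- × +/- → 3/4 Rh+, 1/4 Rh-; so P(type B, Rh-positive) = 1/2 × 3/4 = 3/8 per child.
P(not type B, Rh-positive) = 5/8 for one child; (5/8)^4 = 625/4096.

625/4096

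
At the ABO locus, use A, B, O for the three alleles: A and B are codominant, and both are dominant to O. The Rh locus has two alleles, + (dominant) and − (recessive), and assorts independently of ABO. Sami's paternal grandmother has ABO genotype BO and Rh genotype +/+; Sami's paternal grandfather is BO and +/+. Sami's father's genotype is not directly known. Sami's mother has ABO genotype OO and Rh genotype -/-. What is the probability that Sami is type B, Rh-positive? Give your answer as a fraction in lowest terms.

Sami's father's ABO genotype from BO × BO: 1/4 BB, 1/2 BO, 1/4 OO.
Crossing each possibility with the mother OO and summing P(type B): 1/4·1 + 1/2·1/2 + 1/4·0 = 1/2.
Similarly for Rh via the father's Rh distribution: P(Rh+) = 1.
Independent loci: 1/2 × 1 = 1/2.

1/2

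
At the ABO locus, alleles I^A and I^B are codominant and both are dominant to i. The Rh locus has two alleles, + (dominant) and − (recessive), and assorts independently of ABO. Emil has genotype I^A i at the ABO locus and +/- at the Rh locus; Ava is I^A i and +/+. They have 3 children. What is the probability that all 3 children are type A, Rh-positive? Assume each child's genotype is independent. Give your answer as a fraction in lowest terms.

ABO cross I^A i × I^A i → 1/4 O, 3/4 A.
Rh cross +/- × +/+ → 1 Rh+; so P(type A, Rh-positive) = 3/4 × 1 = 3/4 per child.
All 3 independent: (3/4)^3 = 27/64.

27/64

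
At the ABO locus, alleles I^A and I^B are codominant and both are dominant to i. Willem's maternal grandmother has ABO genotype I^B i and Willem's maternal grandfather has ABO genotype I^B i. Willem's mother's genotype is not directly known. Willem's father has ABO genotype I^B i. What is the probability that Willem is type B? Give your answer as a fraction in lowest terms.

3/4

Willem's mother's ABO genotype from I^B i × I^B i: 1/4 I^B I^B, 1/2 I^B i, 1/4 i i.
Crossing each possibility with the father I^B i and summing P(type B): 1/4·1 + 1/2·3/4 + 1/4·1/2 = 3/4.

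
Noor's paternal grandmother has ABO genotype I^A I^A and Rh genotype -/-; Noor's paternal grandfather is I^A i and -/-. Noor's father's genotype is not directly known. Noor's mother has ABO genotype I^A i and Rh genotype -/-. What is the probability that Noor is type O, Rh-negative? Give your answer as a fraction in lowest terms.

Noor's father's ABO genotype from I^A I^A × I^A i: 1/2 I^A I^A, 1/2 I^A i.
Crossing each possibility with the mother I^A i and summing P(type O): 1/2·0 + 1/2·1/4 = 1/8.
Similarly for Rh via the father's Rh distribution: P(Rh-) = 1.
Independent loci: 1/8 × 1 = 1/8.

1/8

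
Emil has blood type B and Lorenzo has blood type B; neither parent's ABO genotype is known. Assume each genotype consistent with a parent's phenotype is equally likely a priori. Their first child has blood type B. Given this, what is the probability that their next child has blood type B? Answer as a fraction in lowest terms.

Possible genotypes: Emil ∈ {I^B I^B, I^B i}; Lorenzo ∈ {I^B I^B, I^B i}.
Weight each parental genotype pair by prior × P(type-B child):
  I^B I^B × I^B I^B: posterior weight 4/15; P(next child type B) = 1.
  I^B I^B × I^B i: posterior weight 4/15; P(next child type B) = 1.
  I^B i × I^B I^B: posterior weight 4/15; P(next child type B) = 1.
  I^B i × I^B i: posterior weight 1/5; P(next child type B) = 3/4.
Weighted sum = 19/20.

19/20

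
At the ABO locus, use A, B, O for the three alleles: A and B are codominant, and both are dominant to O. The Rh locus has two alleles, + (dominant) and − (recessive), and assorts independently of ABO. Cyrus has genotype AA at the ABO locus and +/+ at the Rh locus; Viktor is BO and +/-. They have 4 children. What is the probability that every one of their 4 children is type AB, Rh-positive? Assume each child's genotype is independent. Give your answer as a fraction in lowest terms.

ABO cross AA × BO → 1/2 A, 1/2 AB.
Rh cross +/+ × +/- → 1 Rh+; so P(type AB, Rh-positive) = 1/2 × 1 = 1/2 per child.
All 4 independent: (1/2)^4 = 1/16.

1/16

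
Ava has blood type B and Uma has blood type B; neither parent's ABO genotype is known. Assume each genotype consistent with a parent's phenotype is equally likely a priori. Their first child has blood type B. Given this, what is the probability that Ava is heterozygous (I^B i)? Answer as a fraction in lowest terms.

Possible genotypes: Ava ∈ {I^B I^B, I^B i}; Uma ∈ {I^B I^B, I^B i}.
Weight each parental genotype pair by prior × P(type-B child):
  I^B I^B × I^B I^B: posterior weight 4/15.
  I^B I^B × I^B i: posterior weight 4/15.
  I^B i × I^B I^B: posterior weight 4/15.
  I^B i × I^B i: posterior weight 1/5.
Sum the posterior weight over pairs where Ava is I^B i: 7/15.

7/15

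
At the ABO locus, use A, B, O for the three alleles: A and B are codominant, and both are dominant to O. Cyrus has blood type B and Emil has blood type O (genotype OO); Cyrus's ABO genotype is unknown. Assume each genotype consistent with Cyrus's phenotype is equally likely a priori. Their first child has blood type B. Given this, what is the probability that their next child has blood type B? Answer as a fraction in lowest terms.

5/6

Possible genotypes: Cyrus ∈ {BB, BO}; Emil ∈ {OO}.
Weight each parental genotype pair by prior × P(type-B child):
  BB × OO: posterior weight 2/3; P(next child type B) = 1.
  BO × OO: posterior weight 1/3; P(next child type B) = 1/2.
Weighted sum = 5/6.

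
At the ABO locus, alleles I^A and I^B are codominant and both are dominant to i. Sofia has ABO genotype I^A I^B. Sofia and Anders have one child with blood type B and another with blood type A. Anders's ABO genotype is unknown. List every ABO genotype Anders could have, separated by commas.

For each candidate genotype of Anders, check whether crossing it with I^A I^B can produce every observed child phenotype.
  I^A I^A → possible child types {A, AB} ✗
  I^A I^B → possible child types {A, B, AB} ✓
  I^A i → possible child types {A, B, AB} ✓
  I^B I^B → possible child types {B, AB} ✗
  I^B i → possible child types {A, B, AB} ✓
  i i → possible child types {A, B} ✓

I^A I^B, I^A i, I^B i, i i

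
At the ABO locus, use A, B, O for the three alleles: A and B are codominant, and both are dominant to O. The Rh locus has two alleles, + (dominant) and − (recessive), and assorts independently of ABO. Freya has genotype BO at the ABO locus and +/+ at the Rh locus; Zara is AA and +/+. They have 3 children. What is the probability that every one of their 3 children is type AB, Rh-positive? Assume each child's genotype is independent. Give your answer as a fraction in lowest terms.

ABO cross BO × AA → 1/2 A, 1/2 AB.
Rh cross +/+ × +/+ → 1 Rh+; so P(type AB, Rh-positive) = 1/2 × 1 = 1/2 per child.
All 3 independent: (1/2)^3 = 1/8.

1/8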